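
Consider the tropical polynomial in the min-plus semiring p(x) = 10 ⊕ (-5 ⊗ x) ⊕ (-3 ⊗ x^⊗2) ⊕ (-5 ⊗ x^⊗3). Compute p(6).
p(6) = 1

A tropical monomial a ⊗ x^⊗i evaluates to a + i · x. Evaluating each term at x = 6:
  Term 0 contributes 10 + 0 · 6 = 10
  Term 1 contributes -5 + 1 · 6 = 1
  Term 2 contributes -3 + 2 · 6 = 9
  Term 3 contributes -5 + 3 · 6 = 13
p(6) = ⊕ of these = min[10, 1, 9, 13] = 1.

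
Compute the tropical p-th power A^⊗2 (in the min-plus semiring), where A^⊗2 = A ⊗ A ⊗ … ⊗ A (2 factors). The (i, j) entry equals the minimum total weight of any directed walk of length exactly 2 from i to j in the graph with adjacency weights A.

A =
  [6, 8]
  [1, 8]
A^⊗2 =
  [9, 14]
  [7, 9]

Each entry (A^⊗2)_ij equals the minimum over all length-2 walks i = v_0 → v_1 → … → v_2 = j of Σ_t A[v_t][v_{t+1}]. For example, for (i, j) = (0, 1) we minimise over 2 possible intermediate vertex sequences; the minimum is 14, attained along the walk 0 → 0 → 1.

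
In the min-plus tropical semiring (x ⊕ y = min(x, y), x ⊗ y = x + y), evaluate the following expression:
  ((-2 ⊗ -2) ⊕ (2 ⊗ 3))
((-2 ⊗ -2) ⊕ (2 ⊗ 3)) = -4

Expand innermost to outermost. Recall ⊕ takes the minimum of its arguments and ⊗ takes their sum. Working out the expression ((-2 ⊗ -2) ⊕ (2 ⊗ 3)) gives -4.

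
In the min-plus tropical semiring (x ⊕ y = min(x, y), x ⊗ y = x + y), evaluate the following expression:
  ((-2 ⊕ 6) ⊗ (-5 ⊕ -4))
((-2 ⊕ 6) ⊗ (-5 ⊕ -4)) = -7

Expand innermost to outermost. Recall ⊕ takes the minimum of its arguments and ⊗ takes their sum. Working out the expression ((-2 ⊕ 6) ⊗ (-5 ⊕ -4)) gives -7.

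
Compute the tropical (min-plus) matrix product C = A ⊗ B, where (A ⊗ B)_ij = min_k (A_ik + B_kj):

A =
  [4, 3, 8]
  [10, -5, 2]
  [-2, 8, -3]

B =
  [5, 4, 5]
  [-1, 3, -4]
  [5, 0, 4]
A ⊗ B =
  [2, 6, -1]
  [-6, -2, -9]
  [2, -3, 1]

Apply the min-plus product entry-by-entry:
  C[0][0] = min over k of (A[0][0] + B[0][0] = 4 + 5 = 9, A[0][1] + B[1][0] = 3 + -1 = 2, A[0][2] + B[2][0] = 8 + 5 = 13) = 2 (attained at k = 1)
  C[0][1] = min over k of (A[0][0] + B[0][1] = 4 + 4 = 8, A[0][1] + B[1][1] = 3 + 3 = 6, A[0][2] + B[2][1] = 8 + 0 = 8) = 6 (attained at k = 1)
  C[0][2] = min over k of (A[0][0] + B[0][2] = 4 + 5 = 9, A[0][1] + B[1][2] = 3 + -4 = -1, A[0][2] + B[2][2] = 8 + 4 = 12) = -1 (attained at k = 1)
  C[1][0] = min over k of (A[1][0] + B[0][0] = 10 + 5 = 15, A[1][1] + B[1][0] = -5 + -1 = -6, A[1][2] + B[2][0] = 2 + 5 = 7) = -6 (attained at k = 1)
  C[1][1] = min over k of (A[1][0] + B[0][1] = 10 + 4 = 14, A[1][1] + B[1][1] = -5 + 3 = -2, A[1][2] + B[2][1] = 2 + 0 = 2) = -2 (attained at k = 1)
  C[1][2] = min over k of (A[1][0] + B[0][2] = 10 + 5 = 15, A[1][1] + B[1][2] = -5 + -4 = -9, A[1][2] + B[2][2] = 2 + 4 = 6) = -9 (attained at k = 1)
  C[2][0] = min over k of (A[2][0] + B[0][0] = -2 + 5 = 3, A[2][1] + B[1][0] = 8 + -1 = 7, A[2][2] + B[2][0] = -3 + 5 = 2) = 2 (attained at k = 2)
  C[2][1] = min over k of (A[2][0] + B[0][1] = -2 + 4 = 2, A[2][1] + B[1][1] = 8 + 3 = 11, A[2][2] + B[2][1] = -3 + 0 = -3) = -3 (attained at k = 2)
  C[2][2] = min over k of (A[2][0] + B[0][2] = -2 + 5 = 3, A[2][1] + B[1][2] = 8 + -4 = 4, A[2][2] + B[2][2] = -3 + 4 = 1) = 1 (attained at k = 2)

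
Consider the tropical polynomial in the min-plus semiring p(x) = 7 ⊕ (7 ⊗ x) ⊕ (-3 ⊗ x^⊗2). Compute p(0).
p(0) = -3

A tropical monomial a ⊗ x^⊗i evaluates to a + i · x. Evaluating each term at x = 0:
  Term 0 contributes 7 + 0 · 0 = 7
  Term 1 contributes 7 + 1 · 0 = 7
  Term 2 contributes -3 + 2 · 0 = -3
p(0) = ⊕ of these = min[7, 7, -3] = -3.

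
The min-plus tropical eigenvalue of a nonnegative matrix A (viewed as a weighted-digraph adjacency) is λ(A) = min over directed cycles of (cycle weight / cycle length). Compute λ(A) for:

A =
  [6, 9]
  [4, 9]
λ(A) = 6

Enumerate directed cycles and compute their means (weight / length). Sample:
  cycle 0 → 0: weight = 6, length = 1, mean = 6/1 ≈ 6.000
  cycle 1 → 1: weight = 9, length = 1, mean = 9/1 ≈ 9.000
  cycle 0 → 1 → 0: weight = 13, length = 2, mean = 13/2 ≈ 6.500
  cycle 1 → 0 → 1: weight = 13, length = 2, mean = 13/2 ≈ 6.500
Minimum mean = 6.000, attained e.g. along the cycle 0 → 0 with weight 6 and length 1. So λ(A) = 6/1 = 6.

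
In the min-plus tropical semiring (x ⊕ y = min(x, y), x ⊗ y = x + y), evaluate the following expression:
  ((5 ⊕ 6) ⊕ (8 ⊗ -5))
((5 ⊕ 6) ⊕ (8 ⊗ -5)) = 3

Expand innermost to outermost. Recall ⊕ takes the minimum of its arguments and ⊗ takes their sum. Working out the expression ((5 ⊕ 6) ⊕ (8 ⊗ -5)) gives 3.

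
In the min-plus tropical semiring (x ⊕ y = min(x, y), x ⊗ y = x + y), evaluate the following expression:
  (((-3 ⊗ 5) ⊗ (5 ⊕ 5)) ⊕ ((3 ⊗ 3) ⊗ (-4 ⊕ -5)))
(((-3 ⊗ 5) ⊗ (5 ⊕ 5)) ⊕ ((3 ⊗ 3) ⊗ (-4 ⊕ -5))) = 1

Expand innermost to outermost. Recall ⊕ takes the minimum of its arguments and ⊗ takes their sum. Working out the expression (((-3 ⊗ 5) ⊗ (5 ⊕ 5)) ⊕ ((3 ⊗ 3) ⊗ (-4 ⊕ -5))) gives 1.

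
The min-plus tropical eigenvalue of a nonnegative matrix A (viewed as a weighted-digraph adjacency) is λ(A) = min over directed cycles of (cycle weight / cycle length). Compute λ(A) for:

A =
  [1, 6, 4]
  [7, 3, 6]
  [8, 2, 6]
λ(A) = 1

Enumerate directed cycles and compute their means (weight / length). Sample:
  cycle 0 → 0: weight = 1, length = 1, mean = 1/1 ≈ 1.000
  cycle 1 → 1: weight = 3, length = 1, mean = 3/1 ≈ 3.000
  cycle 2 → 2: weight = 6, length = 1, mean = 6/1 ≈ 6.000
  cycle 0 → 1 → 0: weight = 13, length = 2, mean = 13/2 ≈ 6.500
  cycle 0 → 2 → 0: weight = 12, length = 2, mean = 12/2 ≈ 6.000
  cycle 1 → 0 → 1: weight = 13, length = 2, mean = 13/2 ≈ 6.500
Minimum mean = 1.000, attained e.g. along the cycle 0 → 0 with weight 1 and length 1. So λ(A) = 1/1 = 1.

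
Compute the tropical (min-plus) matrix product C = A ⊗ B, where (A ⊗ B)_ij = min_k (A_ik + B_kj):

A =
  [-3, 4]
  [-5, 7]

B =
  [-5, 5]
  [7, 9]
A ⊗ B =
  [-8, 2]
  [-10, 0]

Apply the min-plus product entry-by-entry:
  C[0][0] = min over k of (A[0][0] + B[0][0] = -3 + -5 = -8, A[0][1] + B[1][0] = 4 + 7 = 11) = -8 (attained at k = 0)
  C[0][1] = min over k of (A[0][0] + B[0][1] = -3 + 5 = 2, A[0][1] + B[1][1] = 4 + 9 = 13) = 2 (attained at k = 0)
  C[1][0] = min over k of (A[1][0] + B[0][0] = -5 + -5 = -10, A[1][1] + B[1][0] = 7 + 7 = 14) = -10 (attained at k = 0)
  C[1][1] = min over k of (A[1][0] + B[0][1] = -5 + 5 = 0, A[1][1] + B[1][1] = 7 + 9 = 16) = 0 (attained at k = 0)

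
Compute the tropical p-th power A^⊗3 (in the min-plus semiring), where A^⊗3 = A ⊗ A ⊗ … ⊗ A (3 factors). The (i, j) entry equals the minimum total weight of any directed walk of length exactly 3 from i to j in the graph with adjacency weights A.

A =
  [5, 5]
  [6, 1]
A^⊗3 =
  [12, 7]
  [8, 3]

Each entry (A^⊗3)_ij equals the minimum over all length-3 walks i = v_0 → v_1 → … → v_3 = j of Σ_t A[v_t][v_{t+1}]. For example, for (i, j) = (0, 1) we minimise over 4 possible intermediate vertex sequences; the minimum is 7, attained along the walk 0 → 1 → 1 → 1.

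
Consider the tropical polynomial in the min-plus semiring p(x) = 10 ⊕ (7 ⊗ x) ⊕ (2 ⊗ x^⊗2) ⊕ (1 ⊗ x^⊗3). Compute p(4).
p(4) = 10

A tropical monomial a ⊗ x^⊗i evaluates to a + i · x. Evaluating each term at x = 4:
  Term 0 contributes 10 + 0 · 4 = 10
  Term 1 contributes 7 + 1 · 4 = 11
  Term 2 contributes 2 + 2 · 4 = 10
  Term 3 contributes 1 + 3 · 4 = 13
p(4) = ⊕ of these = min[10, 11, 10, 13] = 10.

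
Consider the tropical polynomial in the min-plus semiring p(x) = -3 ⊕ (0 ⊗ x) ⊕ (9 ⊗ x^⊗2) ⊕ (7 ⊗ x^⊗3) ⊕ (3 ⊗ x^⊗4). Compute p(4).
p(4) = -3

A tropical monomial a ⊗ x^⊗i evaluates to a + i · x. Evaluating each term at x = 4:
  Term 0 contributes -3 + 0 · 4 = -3
  Term 1 contributes 0 + 1 · 4 = 4
  Term 2 contributes 9 + 2 · 4 = 17
  Term 3 contributes 7 + 3 · 4 = 19
  Term 4 contributes 3 + 4 · 4 = 19
p(4) = ⊕ of these = min[-3, 4, 17, 19, 19] = -3.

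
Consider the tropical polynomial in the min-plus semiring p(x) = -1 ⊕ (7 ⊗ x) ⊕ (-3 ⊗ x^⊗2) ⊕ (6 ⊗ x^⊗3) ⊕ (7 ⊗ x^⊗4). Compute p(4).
p(4) = -1

A tropical monomial a ⊗ x^⊗i evaluates to a + i · x. Evaluating each term at x = 4:
  Term 0 contributes -1 + 0 · 4 = -1
  Term 1 contributes 7 + 1 · 4 = 11
  Term 2 contributes -3 + 2 · 4 = 5
  Term 3 contributes 6 + 3 · 4 = 18
  Term 4 contributes 7 + 4 · 4 = 23
p(4) = ⊕ of these = min[-1, 11, 5, 18, 23] = -1.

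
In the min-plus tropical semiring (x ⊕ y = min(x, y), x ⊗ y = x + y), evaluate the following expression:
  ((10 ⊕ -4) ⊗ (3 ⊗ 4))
((10 ⊕ -4) ⊗ (3 ⊗ 4)) = 3

Expand innermost to outermost. Recall ⊕ takes the minimum of its arguments and ⊗ takes their sum. Working out the expression ((10 ⊕ -4) ⊗ (3 ⊗ 4)) gives 3.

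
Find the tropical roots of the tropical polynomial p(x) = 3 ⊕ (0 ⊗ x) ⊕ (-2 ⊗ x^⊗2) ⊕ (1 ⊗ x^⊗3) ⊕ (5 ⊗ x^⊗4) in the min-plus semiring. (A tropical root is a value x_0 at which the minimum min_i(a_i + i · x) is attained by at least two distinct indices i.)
Roots: {-4, -3, 2, 3}

Each tropical root is a break point of the lower envelope of the lines y = a_i + i · x (there are 5 lines, with slopes 0, 1, ..., 4). Only the lines that attain the minimum somewhere contribute to roots; other lines are dominated. Here the surviving (envelope) indices are i = 4, i = 3, i = 2, i = 1, i = 0.
Intersections between consecutive envelope lines give the roots: for adjacent envelope indices i < j the intersection is x = (a_i − a_j) / (j − i). Reading off the sorted break points: {-4, -3, 2, 3}.
Verification: at each break x_0, at least two indices attain the minimum of min_i(a_i + i · x_0).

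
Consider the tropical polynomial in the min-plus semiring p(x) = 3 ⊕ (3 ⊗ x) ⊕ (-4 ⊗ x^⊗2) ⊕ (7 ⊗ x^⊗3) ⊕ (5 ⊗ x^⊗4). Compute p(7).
p(7) = 3

A tropical monomial a ⊗ x^⊗i evaluates to a + i · x. Evaluating each term at x = 7:
  Term 0 contributes 3 + 0 · 7 = 3
  Term 1 contributes 3 + 1 · 7 = 10
  Term 2 contributes -4 + 2 · 7 = 10
  Term 3 contributes 7 + 3 · 7 = 28
  Term 4 contributes 5 + 4 · 7 = 33
p(7) = ⊕ of these = min[3, 10, 10, 28, 33] = 3.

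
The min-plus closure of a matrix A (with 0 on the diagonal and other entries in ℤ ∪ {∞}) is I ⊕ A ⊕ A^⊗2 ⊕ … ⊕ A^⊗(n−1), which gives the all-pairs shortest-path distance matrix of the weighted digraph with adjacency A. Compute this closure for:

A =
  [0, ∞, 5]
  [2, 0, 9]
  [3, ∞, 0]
Closure =
  [0, ∞, 5]
  [2, 0, 7]
  [3, ∞, 0]

This is the Floyd-Warshall all-pairs shortest-path computation. For each intermediate vertex k = 0, 1, …, 2, update dist[i][j] ← min(dist[i][j], dist[i][k] + dist[k][j]). The final matrix gives, for each (i, j), the minimum total weight of any directed path from i to j (possibly empty when i = j).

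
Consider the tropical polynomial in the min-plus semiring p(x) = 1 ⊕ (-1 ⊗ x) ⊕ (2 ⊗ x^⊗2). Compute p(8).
p(8) = 1

A tropical monomial a ⊗ x^⊗i evaluates to a + i · x. Evaluating each term at x = 8:
  Term 0 contributes 1 + 0 · 8 = 1
  Term 1 contributes -1 + 1 · 8 = 7
  Term 2 contributes 2 + 2 · 8 = 18
p(8) = ⊕ of these = min[1, 7, 18] = 1.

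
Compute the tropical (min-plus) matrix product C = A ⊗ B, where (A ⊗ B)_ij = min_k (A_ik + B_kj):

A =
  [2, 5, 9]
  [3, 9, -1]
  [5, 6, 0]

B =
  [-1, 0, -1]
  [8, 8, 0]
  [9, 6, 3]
A ⊗ B =
  [1, 2, 1]
  [2, 3, 2]
  [4, 5, 3]

Apply the min-plus product entry-by-entry:
  C[0][0] = min over k of (A[0][0] + B[0][0] = 2 + -1 = 1, A[0][1] + B[1][0] = 5 + 8 = 13, A[0][2] + B[2][0] = 9 + 9 = 18) = 1 (attained at k = 0)
  C[0][1] = min over k of (A[0][0] + B[0][1] = 2 + 0 = 2, A[0][1] + B[1][1] = 5 + 8 = 13, A[0][2] + B[2][1] = 9 + 6 = 15) = 2 (attained at k = 0)
  C[0][2] = min over k of (A[0][0] + B[0][2] = 2 + -1 = 1, A[0][1] + B[1][2] = 5 + 0 = 5, A[0][2] + B[2][2] = 9 + 3 = 12) = 1 (attained at k = 0)
  C[1][0] = min over k of (A[1][0] + B[0][0] = 3 + -1 = 2, A[1][1] + B[1][0] = 9 + 8 = 17, A[1][2] + B[2][0] = -1 + 9 = 8) = 2 (attained at k = 0)
  C[1][1] = min over k of (A[1][0] + B[0][1] = 3 + 0 = 3, A[1][1] + B[1][1] = 9 + 8 = 17, A[1][2] + B[2][1] = -1 + 6 = 5) = 3 (attained at k = 0)
  C[1][2] = min over k of (A[1][0] + B[0][2] = 3 + -1 = 2, A[1][1] + B[1][2] = 9 + 0 = 9, A[1][2] + B[2][2] = -1 + 3 = 2) = 2 (attained at k = 0)
  C[2][0] = min over k of (A[2][0] + B[0][0] = 5 + -1 = 4, A[2][1] + B[1][0] = 6 + 8 = 14, A[2][2] + B[2][0] = 0 + 9 = 9) = 4 (attained at k = 0)
  C[2][1] = min over k of (A[2][0] + B[0][1] = 5 + 0 = 5, A[2][1] + B[1][1] = 6 + 8 = 14, A[2][2] + B[2][1] = 0 + 6 = 6) = 5 (attained at k = 0)
  C[2][2] = min over k of (A[2][0] + B[0][2] = 5 + -1 = 4, A[2][1] + B[1][2] = 6 + 0 = 6, A[2][2] + B[2][2] = 0 + 3 = 3) = 3 (attained at k = 2)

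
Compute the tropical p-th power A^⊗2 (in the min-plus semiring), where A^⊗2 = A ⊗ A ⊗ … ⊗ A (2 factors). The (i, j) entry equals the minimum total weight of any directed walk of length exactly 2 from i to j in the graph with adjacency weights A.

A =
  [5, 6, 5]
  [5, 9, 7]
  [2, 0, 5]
A^⊗2 =
  [7, 5, 10]
  [9, 7, 10]
  [5, 5, 7]

Each entry (A^⊗2)_ij equals the minimum over all length-2 walks i = v_0 → v_1 → … → v_2 = j of Σ_t A[v_t][v_{t+1}]. For example, for (i, j) = (0, 2) we minimise over 3 possible intermediate vertex sequences; the minimum is 10, attained along the walk 0 → 0 → 2.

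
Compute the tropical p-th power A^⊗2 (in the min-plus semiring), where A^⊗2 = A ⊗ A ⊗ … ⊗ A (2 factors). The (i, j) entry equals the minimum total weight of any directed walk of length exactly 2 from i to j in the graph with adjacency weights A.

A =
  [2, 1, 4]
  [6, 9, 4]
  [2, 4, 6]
A^⊗2 =
  [4, 3, 5]
  [6, 7, 10]
  [4, 3, 6]

Each entry (A^⊗2)_ij equals the minimum over all length-2 walks i = v_0 → v_1 → … → v_2 = j of Σ_t A[v_t][v_{t+1}]. For example, for (i, j) = (0, 2) we minimise over 3 possible intermediate vertex sequences; the minimum is 5, attained along the walk 0 → 1 → 2.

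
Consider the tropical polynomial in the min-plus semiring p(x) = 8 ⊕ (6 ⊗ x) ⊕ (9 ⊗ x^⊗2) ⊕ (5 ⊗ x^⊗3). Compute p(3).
p(3) = 8

A tropical monomial a ⊗ x^⊗i evaluates to a + i · x. Evaluating each term at x = 3:
  Term 0 contributes 8 + 0 · 3 = 8
  Term 1 contributes 6 + 1 · 3 = 9
  Term 2 contributes 9 + 2 · 3 = 15
  Term 3 contributes 5 + 3 · 3 = 14
p(3) = ⊕ of these = min[8, 9, 15, 14] = 8.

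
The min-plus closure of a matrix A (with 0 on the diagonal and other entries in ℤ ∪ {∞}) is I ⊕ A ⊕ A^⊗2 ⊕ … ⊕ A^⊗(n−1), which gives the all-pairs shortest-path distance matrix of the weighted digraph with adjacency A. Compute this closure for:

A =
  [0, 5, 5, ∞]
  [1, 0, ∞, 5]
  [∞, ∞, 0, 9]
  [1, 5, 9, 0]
Closure =
  [0, 5, 5, 10]
  [1, 0, 6, 5]
  [10, 14, 0, 9]
  [1, 5, 6, 0]

This is the Floyd-Warshall all-pairs shortest-path computation. For each intermediate vertex k = 0, 1, …, 3, update dist[i][j] ← min(dist[i][j], dist[i][k] + dist[k][j]). The final matrix gives, for each (i, j), the minimum total weight of any directed path from i to j (possibly empty when i = j).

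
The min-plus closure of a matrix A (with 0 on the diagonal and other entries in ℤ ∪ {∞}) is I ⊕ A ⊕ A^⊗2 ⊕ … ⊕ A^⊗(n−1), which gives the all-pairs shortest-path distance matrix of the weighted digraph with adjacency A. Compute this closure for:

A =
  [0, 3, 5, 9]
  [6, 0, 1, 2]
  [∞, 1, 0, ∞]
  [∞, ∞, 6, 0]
Closure =
  [0, 3, 4, 5]
  [6, 0, 1, 2]
  [7, 1, 0, 3]
  [13, 7, 6, 0]

This is the Floyd-Warshall all-pairs shortest-path computation. For each intermediate vertex k = 0, 1, …, 3, update dist[i][j] ← min(dist[i][j], dist[i][k] + dist[k][j]). The final matrix gives, for each (i, j), the minimum total weight of any directed path from i to j (possibly empty when i = j).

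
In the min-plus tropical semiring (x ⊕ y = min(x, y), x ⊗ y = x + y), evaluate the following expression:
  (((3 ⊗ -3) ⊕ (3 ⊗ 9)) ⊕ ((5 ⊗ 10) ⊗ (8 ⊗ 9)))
(((3 ⊗ -3) ⊕ (3 ⊗ 9)) ⊕ ((5 ⊗ 10) ⊗ (8 ⊗ 9))) = 0

Expand innermost to outermost. Recall ⊕ takes the minimum of its arguments and ⊗ takes their sum. Working out the expression (((3 ⊗ -3) ⊕ (3 ⊗ 9)) ⊕ ((5 ⊗ 10) ⊗ (8 ⊗ 9))) gives 0.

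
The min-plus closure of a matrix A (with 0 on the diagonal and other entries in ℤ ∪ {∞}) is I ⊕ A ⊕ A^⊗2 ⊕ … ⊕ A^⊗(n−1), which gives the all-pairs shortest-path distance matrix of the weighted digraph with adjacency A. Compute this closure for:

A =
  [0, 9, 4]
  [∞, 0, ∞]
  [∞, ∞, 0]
Closure =
  [0, 9, 4]
  [∞, 0, ∞]
  [∞, ∞, 0]

This is the Floyd-Warshall all-pairs shortest-path computation. For each intermediate vertex k = 0, 1, …, 2, update dist[i][j] ← min(dist[i][j], dist[i][k] + dist[k][j]). The final matrix gives, for each (i, j), the minimum total weight of any directed path from i to j (possibly empty when i = j).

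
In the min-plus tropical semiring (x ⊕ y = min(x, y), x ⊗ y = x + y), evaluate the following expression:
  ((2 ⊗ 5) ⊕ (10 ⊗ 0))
((2 ⊗ 5) ⊕ (10 ⊗ 0)) = 7

Expand innermost to outermost. Recall ⊕ takes the minimum of its arguments and ⊗ takes their sum. Working out the expression ((2 ⊗ 5) ⊕ (10 ⊗ 0)) gives 7.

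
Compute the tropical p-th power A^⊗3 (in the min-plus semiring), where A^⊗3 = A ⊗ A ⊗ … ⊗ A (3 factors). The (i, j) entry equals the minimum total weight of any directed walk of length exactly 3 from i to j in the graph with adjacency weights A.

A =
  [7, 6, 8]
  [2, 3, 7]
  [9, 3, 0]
A^⊗3 =
  [11, 11, 8]
  [8, 9, 7]
  [5, 3, 0]

Each entry (A^⊗3)_ij equals the minimum over all length-3 walks i = v_0 → v_1 → … → v_3 = j of Σ_t A[v_t][v_{t+1}]. For example, for (i, j) = (0, 2) we minimise over 9 possible intermediate vertex sequences; the minimum is 8, attained along the walk 0 → 2 → 2 → 2.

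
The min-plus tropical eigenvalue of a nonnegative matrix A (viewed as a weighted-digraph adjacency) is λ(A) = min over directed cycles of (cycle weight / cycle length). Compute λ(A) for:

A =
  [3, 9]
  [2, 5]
λ(A) = 3

Enumerate directed cycles and compute their means (weight / length). Sample:
  cycle 0 → 0: weight = 3, length = 1, mean = 3/1 ≈ 3.000
  cycle 1 → 1: weight = 5, length = 1, mean = 5/1 ≈ 5.000
  cycle 0 → 1 → 0: weight = 11, length = 2, mean = 11/2 ≈ 5.500
  cycle 1 → 0 → 1: weight = 11, length = 2, mean = 11/2 ≈ 5.500
Minimum mean = 3.000, attained e.g. along the cycle 0 → 0 with weight 3 and length 1. So λ(A) = 3/1 = 3.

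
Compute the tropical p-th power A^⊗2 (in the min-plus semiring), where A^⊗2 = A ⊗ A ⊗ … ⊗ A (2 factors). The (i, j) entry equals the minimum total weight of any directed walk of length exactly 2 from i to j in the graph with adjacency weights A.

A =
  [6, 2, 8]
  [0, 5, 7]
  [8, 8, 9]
A^⊗2 =
  [2, 7, 9]
  [5, 2, 8]
  [8, 10, 15]

Each entry (A^⊗2)_ij equals the minimum over all length-2 walks i = v_0 → v_1 → … → v_2 = j of Σ_t A[v_t][v_{t+1}]. For example, for (i, j) = (0, 2) we minimise over 3 possible intermediate vertex sequences; the minimum is 9, attained along the walk 0 → 1 → 2.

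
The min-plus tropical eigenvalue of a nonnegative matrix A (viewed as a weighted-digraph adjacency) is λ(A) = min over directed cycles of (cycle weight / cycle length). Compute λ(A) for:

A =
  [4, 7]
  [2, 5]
λ(A) = 4

Enumerate directed cycles and compute their means (weight / length). Sample:
  cycle 0 → 0: weight = 4, length = 1, mean = 4/1 ≈ 4.000
  cycle 1 → 1: weight = 5, length = 1, mean = 5/1 ≈ 5.000
  cycle 0 → 1 → 0: weight = 9, length = 2, mean = 9/2 ≈ 4.500
  cycle 1 → 0 → 1: weight = 9, length = 2, mean = 9/2 ≈ 4.500
Minimum mean = 4.000, attained e.g. along the cycle 0 → 0 with weight 4 and length 1. So λ(A) = 4/1 = 4.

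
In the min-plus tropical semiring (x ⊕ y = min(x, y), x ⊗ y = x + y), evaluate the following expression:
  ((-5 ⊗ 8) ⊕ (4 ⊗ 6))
((-5 ⊗ 8) ⊕ (4 ⊗ 6)) = 3

Expand innermost to outermost. Recall ⊕ takes the minimum of its arguments and ⊗ takes their sum. Working out the expression ((-5 ⊗ 8) ⊕ (4 ⊗ 6)) gives 3.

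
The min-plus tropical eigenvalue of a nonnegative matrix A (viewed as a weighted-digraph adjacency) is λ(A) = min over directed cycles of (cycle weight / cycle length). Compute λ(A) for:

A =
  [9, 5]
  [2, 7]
λ(A) = 7/2

Enumerate directed cycles and compute their means (weight / length). Sample:
  cycle 0 → 0: weight = 9, length = 1, mean = 9/1 ≈ 9.000
  cycle 1 → 1: weight = 7, length = 1, mean = 7/1 ≈ 7.000
  cycle 0 → 1 → 0: weight = 7, length = 2, mean = 7/2 ≈ 3.500
  cycle 1 → 0 → 1: weight = 7, length = 2, mean = 7/2 ≈ 3.500
Minimum mean = 3.500, attained e.g. along the cycle 0 → 1 → 0 with weight 7 and length 2. So λ(A) = 7/2 = 7/2.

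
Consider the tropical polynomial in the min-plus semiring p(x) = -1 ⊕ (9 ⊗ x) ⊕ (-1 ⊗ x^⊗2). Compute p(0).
p(0) = -1

A tropical monomial a ⊗ x^⊗i evaluates to a + i · x. Evaluating each term at x = 0:
  Term 0 contributes -1 + 0 · 0 = -1
  Term 1 contributes 9 + 1 · 0 = 9
  Term 2 contributes -1 + 2 · 0 = -1
p(0) = ⊕ of these = min[-1, 9, -1] = -1.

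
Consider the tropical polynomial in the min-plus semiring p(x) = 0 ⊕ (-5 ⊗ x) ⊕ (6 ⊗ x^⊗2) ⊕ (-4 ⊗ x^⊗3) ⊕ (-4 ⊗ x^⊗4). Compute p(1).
p(1) = -4

A tropical monomial a ⊗ x^⊗i evaluates to a + i · x. Evaluating each term at x = 1:
  Term 0 contributes 0 + 0 · 1 = 0
  Term 1 contributes -5 + 1 · 1 = -4
  Term 2 contributes 6 + 2 · 1 = 8
  Term 3 contributes -4 + 3 · 1 = -1
  Term 4 contributes -4 + 4 · 1 = 0
p(1) = ⊕ of these = min[0, -4, 8, -1, 0] = -4.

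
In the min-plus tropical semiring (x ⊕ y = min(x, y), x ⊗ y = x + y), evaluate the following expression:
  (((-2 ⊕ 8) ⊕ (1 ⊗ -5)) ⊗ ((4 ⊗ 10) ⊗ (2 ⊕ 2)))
(((-2 ⊕ 8) ⊕ (1 ⊗ -5)) ⊗ ((4 ⊗ 10) ⊗ (2 ⊕ 2))) = 12

Expand innermost to outermost. Recall ⊕ takes the minimum of its arguments and ⊗ takes their sum. Working out the expression (((-2 ⊕ 8) ⊕ (1 ⊗ -5)) ⊗ ((4 ⊗ 10) ⊗ (2 ⊕ 2))) gives 12.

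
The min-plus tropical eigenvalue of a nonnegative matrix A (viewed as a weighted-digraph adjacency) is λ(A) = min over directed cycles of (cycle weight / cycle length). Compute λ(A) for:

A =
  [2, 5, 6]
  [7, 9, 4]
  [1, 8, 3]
λ(A) = 2

Enumerate directed cycles and compute their means (weight / length). Sample:
  cycle 0 → 0: weight = 2, length = 1, mean = 2/1 ≈ 2.000
  cycle 1 → 1: weight = 9, length = 1, mean = 9/1 ≈ 9.000
  cycle 2 → 2: weight = 3, length = 1, mean = 3/1 ≈ 3.000
  cycle 0 → 1 → 0: weight = 12, length = 2, mean = 12/2 ≈ 6.000
  cycle 0 → 2 → 0: weight = 7, length = 2, mean = 7/2 ≈ 3.500
  cycle 1 → 0 → 1: weight = 12, length = 2, mean = 12/2 ≈ 6.000
Minimum mean = 2.000, attained e.g. along the cycle 0 → 0 with weight 2 and length 1. So λ(A) = 2/1 = 2.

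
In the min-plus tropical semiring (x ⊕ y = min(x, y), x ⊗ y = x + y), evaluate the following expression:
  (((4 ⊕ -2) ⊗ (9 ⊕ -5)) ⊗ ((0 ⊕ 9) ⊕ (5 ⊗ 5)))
(((4 ⊕ -2) ⊗ (9 ⊕ -5)) ⊗ ((0 ⊕ 9) ⊕ (5 ⊗ 5))) = -7

Expand innermost to outermost. Recall ⊕ takes the minimum of its arguments and ⊗ takes their sum. Working out the expression (((4 ⊕ -2) ⊗ (9 ⊕ -5)) ⊗ ((0 ⊕ 9) ⊕ (5 ⊗ 5))) gives -7.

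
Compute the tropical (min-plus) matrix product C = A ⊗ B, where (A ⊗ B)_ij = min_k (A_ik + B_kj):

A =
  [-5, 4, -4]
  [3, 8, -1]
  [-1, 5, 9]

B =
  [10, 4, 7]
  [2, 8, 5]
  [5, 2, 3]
A ⊗ B =
  [1, -2, -1]
  [4, 1, 2]
  [7, 3, 6]

Apply the min-plus product entry-by-entry:
  C[0][0] = min over k of (A[0][0] + B[0][0] = -5 + 10 = 5, A[0][1] + B[1][0] = 4 + 2 = 6, A[0][2] + B[2][0] = -4 + 5 = 1) = 1 (attained at k = 2)
  C[0][1] = min over k of (A[0][0] + B[0][1] = -5 + 4 = -1, A[0][1] + B[1][1] = 4 + 8 = 12, A[0][2] + B[2][1] = -4 + 2 = -2) = -2 (attained at k = 2)
  C[0][2] = min over k of (A[0][0] + B[0][2] = -5 + 7 = 2, A[0][1] + B[1][2] = 4 + 5 = 9, A[0][2] + B[2][2] = -4 + 3 = -1) = -1 (attained at k = 2)
  C[1][0] = min over k of (A[1][0] + B[0][0] = 3 + 10 = 13, A[1][1] + B[1][0] = 8 + 2 = 10, A[1][2] + B[2][0] = -1 + 5 = 4) = 4 (attained at k = 2)
  C[1][1] = min over k of (A[1][0] + B[0][1] = 3 + 4 = 7, A[1][1] + B[1][1] = 8 + 8 = 16, A[1][2] + B[2][1] = -1 + 2 = 1) = 1 (attained at k = 2)
  C[1][2] = min over k of (A[1][0] + B[0][2] = 3 + 7 = 10, A[1][1] + B[1][2] = 8 + 5 = 13, A[1][2] + B[2][2] = -1 + 3 = 2) = 2 (attained at k = 2)
  C[2][0] = min over k of (A[2][0] + B[0][0] = -1 + 10 = 9, A[2][1] + B[1][0] = 5 + 2 = 7, A[2][2] + B[2][0] = 9 + 5 = 14) = 7 (attained at k = 1)
  C[2][1] = min over k of (A[2][0] + B[0][1] = -1 + 4 = 3, A[2][1] + B[1][1] = 5 + 8 = 13, A[2][2] + B[2][1] = 9 + 2 = 11) = 3 (attained at k = 0)
  C[2][2] = min over k of (A[2][0] + B[0][2] = -1 + 7 = 6, A[2][1] + B[1][2] = 5 + 5 = 10, A[2][2] + B[2][2] = 9 + 3 = 12) = 6 (attained at k = 0)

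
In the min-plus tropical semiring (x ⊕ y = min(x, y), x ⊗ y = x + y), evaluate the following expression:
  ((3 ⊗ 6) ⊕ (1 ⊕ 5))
((3 ⊗ 6) ⊕ (1 ⊕ 5)) = 1

Expand innermost to outermost. Recall ⊕ takes the minimum of its arguments and ⊗ takes their sum. Working out the expression ((3 ⊗ 6) ⊕ (1 ⊕ 5)) gives 1.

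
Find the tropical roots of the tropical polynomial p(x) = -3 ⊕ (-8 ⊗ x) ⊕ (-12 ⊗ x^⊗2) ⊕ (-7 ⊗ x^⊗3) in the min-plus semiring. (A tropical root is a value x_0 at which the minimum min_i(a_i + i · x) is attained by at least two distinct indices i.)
Roots: {-5, 4, 5}

Each tropical root is a break point of the lower envelope of the lines y = a_i + i · x (there are 4 lines, with slopes 0, 1, ..., 3). Only the lines that attain the minimum somewhere contribute to roots; other lines are dominated. Here the surviving (envelope) indices are i = 3, i = 2, i = 1, i = 0.
Intersections between consecutive envelope lines give the roots: for adjacent envelope indices i < j the intersection is x = (a_i − a_j) / (j − i). Reading off the sorted break points: {-5, 4, 5}.
Verification: at each break x_0, at least two indices attain the minimum of min_i(a_i + i · x_0).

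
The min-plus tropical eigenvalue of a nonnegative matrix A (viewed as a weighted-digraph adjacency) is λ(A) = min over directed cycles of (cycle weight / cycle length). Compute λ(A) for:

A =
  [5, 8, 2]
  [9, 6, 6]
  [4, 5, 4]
λ(A) = 3

Enumerate directed cycles and compute their means (weight / length). Sample:
  cycle 0 → 0: weight = 5, length = 1, mean = 5/1 ≈ 5.000
  cycle 1 → 1: weight = 6, length = 1, mean = 6/1 ≈ 6.000
  cycle 2 → 2: weight = 4, length = 1, mean = 4/1 ≈ 4.000
  cycle 0 → 1 → 0: weight = 17, length = 2, mean = 17/2 ≈ 8.500
  cycle 0 → 2 → 0: weight = 6, length = 2, mean = 6/2 ≈ 3.000
  cycle 1 → 0 → 1: weight = 17, length = 2, mean = 17/2 ≈ 8.500
Minimum mean = 3.000, attained e.g. along the cycle 0 → 2 → 0 with weight 6 and length 2. So λ(A) = 6/2 = 3.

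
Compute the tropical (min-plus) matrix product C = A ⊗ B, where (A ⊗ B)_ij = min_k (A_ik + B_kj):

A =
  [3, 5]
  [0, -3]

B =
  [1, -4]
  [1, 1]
A ⊗ B =
  [4, -1]
  [-2, -4]

Apply the min-plus product entry-by-entry:
  C[0][0] = min over k of (A[0][0] + B[0][0] = 3 + 1 = 4, A[0][1] + B[1][0] = 5 + 1 = 6) = 4 (attained at k = 0)
  C[0][1] = min over k of (A[0][0] + B[0][1] = 3 + -4 = -1, A[0][1] + B[1][1] = 5 + 1 = 6) = -1 (attained at k = 0)
  C[1][0] = min over k of (A[1][0] + B[0][0] = 0 + 1 = 1, A[1][1] + B[1][0] = -3 + 1 = -2) = -2 (attained at k = 1)
  C[1][1] = min over k of (A[1][0] + B[0][1] = 0 + -4 = -4, A[1][1] + B[1][1] = -3 + 1 = -2) = -4 (attained at k = 0)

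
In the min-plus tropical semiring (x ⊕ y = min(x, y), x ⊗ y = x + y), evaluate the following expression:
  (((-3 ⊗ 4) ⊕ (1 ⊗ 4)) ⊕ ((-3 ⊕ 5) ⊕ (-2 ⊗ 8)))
(((-3 ⊗ 4) ⊕ (1 ⊗ 4)) ⊕ ((-3 ⊕ 5) ⊕ (-2 ⊗ 8))) = -3

Expand innermost to outermost. Recall ⊕ takes the minimum of its arguments and ⊗ takes their sum. Working out the expression (((-3 ⊗ 4) ⊕ (1 ⊗ 4)) ⊕ ((-3 ⊕ 5) ⊕ (-2 ⊗ 8))) gives -3.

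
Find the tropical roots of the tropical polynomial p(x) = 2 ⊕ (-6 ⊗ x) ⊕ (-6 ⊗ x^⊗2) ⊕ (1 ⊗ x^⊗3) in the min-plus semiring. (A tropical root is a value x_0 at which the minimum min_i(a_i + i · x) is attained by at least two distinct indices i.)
Roots: {-7, 0, 8}

Each tropical root is a break point of the lower envelope of the lines y = a_i + i · x (there are 4 lines, with slopes 0, 1, ..., 3). Only the lines that attain the minimum somewhere contribute to roots; other lines are dominated. Here the surviving (envelope) indices are i = 3, i = 2, i = 1, i = 0.
Intersections between consecutive envelope lines give the roots: for adjacent envelope indices i < j the intersection is x = (a_i − a_j) / (j − i). Reading off the sorted break points: {-7, 0, 8}.
Verification: at each break x_0, at least two indices attain the minimum of min_i(a_i + i · x_0).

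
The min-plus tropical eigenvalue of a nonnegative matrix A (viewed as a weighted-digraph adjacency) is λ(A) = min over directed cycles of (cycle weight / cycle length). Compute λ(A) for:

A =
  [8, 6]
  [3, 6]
λ(A) = 9/2

Enumerate directed cycles and compute their means (weight / length). Sample:
  cycle 0 → 0: weight = 8, length = 1, mean = 8/1 ≈ 8.000
  cycle 1 → 1: weight = 6, length = 1, mean = 6/1 ≈ 6.000
  cycle 0 → 1 → 0: weight = 9, length = 2, mean = 9/2 ≈ 4.500
  cycle 1 → 0 → 1: weight = 9, length = 2, mean = 9/2 ≈ 4.500
Minimum mean = 4.500, attained e.g. along the cycle 0 → 1 → 0 with weight 9 and length 2. So λ(A) = 9/2 = 9/2.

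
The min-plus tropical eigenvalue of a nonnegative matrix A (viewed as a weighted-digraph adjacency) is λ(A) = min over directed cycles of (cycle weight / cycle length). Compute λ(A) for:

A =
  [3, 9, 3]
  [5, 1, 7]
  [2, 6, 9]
λ(A) = 1

Enumerate directed cycles and compute their means (weight / length). Sample:
  cycle 0 → 0: weight = 3, length = 1, mean = 3/1 ≈ 3.000
  cycle 1 → 1: weight = 1, length = 1, mean = 1/1 ≈ 1.000
  cycle 2 → 2: weight = 9, length = 1, mean = 9/1 ≈ 9.000
  cycle 0 → 1 → 0: weight = 14, length = 2, mean = 14/2 ≈ 7.000
  cycle 0 → 2 → 0: weight = 5, length = 2, mean = 5/2 ≈ 2.500
  cycle 1 → 0 → 1: weight = 14, length = 2, mean = 14/2 ≈ 7.000
Minimum mean = 1.000, attained e.g. along the cycle 1 → 1 with weight 1 and length 1. So λ(A) = 1/1 = 1.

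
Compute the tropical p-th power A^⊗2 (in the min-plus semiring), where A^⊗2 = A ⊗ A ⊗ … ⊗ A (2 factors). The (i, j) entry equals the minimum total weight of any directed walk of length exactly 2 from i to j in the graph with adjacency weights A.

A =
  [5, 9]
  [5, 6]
A^⊗2 =
  [10, 14]
  [10, 12]

Each entry (A^⊗2)_ij equals the minimum over all length-2 walks i = v_0 → v_1 → … → v_2 = j of Σ_t A[v_t][v_{t+1}]. For example, for (i, j) = (0, 1) we minimise over 2 possible intermediate vertex sequences; the minimum is 14, attained along the walk 0 → 0 → 1.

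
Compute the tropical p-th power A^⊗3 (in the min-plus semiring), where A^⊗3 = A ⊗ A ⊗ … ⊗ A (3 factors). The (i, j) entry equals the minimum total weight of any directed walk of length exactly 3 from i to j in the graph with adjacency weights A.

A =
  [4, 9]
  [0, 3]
A^⊗3 =
  [12, 15]
  [6, 9]

Each entry (A^⊗3)_ij equals the minimum over all length-3 walks i = v_0 → v_1 → … → v_3 = j of Σ_t A[v_t][v_{t+1}]. For example, for (i, j) = (0, 1) we minimise over 4 possible intermediate vertex sequences; the minimum is 15, attained along the walk 0 → 1 → 1 → 1.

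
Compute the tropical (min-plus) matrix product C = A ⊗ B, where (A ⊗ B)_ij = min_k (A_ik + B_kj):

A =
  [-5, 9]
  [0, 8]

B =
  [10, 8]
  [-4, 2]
A ⊗ B =
  [5, 3]
  [4, 8]

Apply the min-plus product entry-by-entry:
  C[0][0] = min over k of (A[0][0] + B[0][0] = -5 + 10 = 5, A[0][1] + B[1][0] = 9 + -4 = 5) = 5 (attained at k = 0)
  C[0][1] = min over k of (A[0][0] + B[0][1] = -5 + 8 = 3, A[0][1] + B[1][1] = 9 + 2 = 11) = 3 (attained at k = 0)
  C[1][0] = min over k of (A[1][0] + B[0][0] = 0 + 10 = 10, A[1][1] + B[1][0] = 8 + -4 = 4) = 4 (attained at k = 1)
  C[1][1] = min over k of (A[1][0] + B[0][1] = 0 + 8 = 8, A[1][1] + B[1][1] = 8 + 2 = 10) = 8 (attained at k = 0)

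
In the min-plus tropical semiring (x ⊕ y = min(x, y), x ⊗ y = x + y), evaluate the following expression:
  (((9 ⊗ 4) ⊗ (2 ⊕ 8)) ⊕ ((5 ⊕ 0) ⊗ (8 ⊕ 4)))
(((9 ⊗ 4) ⊗ (2 ⊕ 8)) ⊕ ((5 ⊕ 0) ⊗ (8 ⊕ 4))) = 4

Expand innermost to outermost. Recall ⊕ takes the minimum of its arguments and ⊗ takes their sum. Working out the expression (((9 ⊗ 4) ⊗ (2 ⊕ 8)) ⊕ ((5 ⊕ 0) ⊗ (8 ⊕ 4))) gives 4.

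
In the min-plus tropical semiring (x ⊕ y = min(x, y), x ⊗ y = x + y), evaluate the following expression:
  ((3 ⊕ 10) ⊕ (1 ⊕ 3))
((3 ⊕ 10) ⊕ (1 ⊕ 3)) = 1

Expand innermost to outermost. Recall ⊕ takes the minimum of its arguments and ⊗ takes their sum. Working out the expression ((3 ⊕ 10) ⊕ (1 ⊕ 3)) gives 1.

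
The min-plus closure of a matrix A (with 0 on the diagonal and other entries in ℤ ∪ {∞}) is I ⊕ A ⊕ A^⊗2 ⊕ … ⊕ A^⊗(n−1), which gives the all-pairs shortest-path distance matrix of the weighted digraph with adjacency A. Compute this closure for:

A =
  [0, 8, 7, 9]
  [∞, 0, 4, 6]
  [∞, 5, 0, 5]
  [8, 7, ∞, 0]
Closure =
  [0, 8, 7, 9]
  [14, 0, 4, 6]
  [13, 5, 0, 5]
  [8, 7, 11, 0]

This is the Floyd-Warshall all-pairs shortest-path computation. For each intermediate vertex k = 0, 1, …, 3, update dist[i][j] ← min(dist[i][j], dist[i][k] + dist[k][j]). The final matrix gives, for each (i, j), the minimum total weight of any directed path from i to j (possibly empty when i = j).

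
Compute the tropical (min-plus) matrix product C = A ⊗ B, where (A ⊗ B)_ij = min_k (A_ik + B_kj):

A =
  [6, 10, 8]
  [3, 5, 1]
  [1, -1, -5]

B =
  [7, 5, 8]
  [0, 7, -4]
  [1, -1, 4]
A ⊗ B =
  [9, 7, 6]
  [2, 0, 1]
  [-4, -6, -5]

Apply the min-plus product entry-by-entry:
  C[0][0] = min over k of (A[0][0] + B[0][0] = 6 + 7 = 13, A[0][1] + B[1][0] = 10 + 0 = 10, A[0][2] + B[2][0] = 8 + 1 = 9) = 9 (attained at k = 2)
  C[0][1] = min over k of (A[0][0] + B[0][1] = 6 + 5 = 11, A[0][1] + B[1][1] = 10 + 7 = 17, A[0][2] + B[2][1] = 8 + -1 = 7) = 7 (attained at k = 2)
  C[0][2] = min over k of (A[0][0] + B[0][2] = 6 + 8 = 14, A[0][1] + B[1][2] = 10 + -4 = 6, A[0][2] + B[2][2] = 8 + 4 = 12) = 6 (attained at k = 1)
  C[1][0] = min over k of (A[1][0] + B[0][0] = 3 + 7 = 10, A[1][1] + B[1][0] = 5 + 0 = 5, A[1][2] + B[2][0] = 1 + 1 = 2) = 2 (attained at k = 2)
  C[1][1] = min over k of (A[1][0] + B[0][1] = 3 + 5 = 8, A[1][1] + B[1][1] = 5 + 7 = 12, A[1][2] + B[2][1] = 1 + -1 = 0) = 0 (attained at k = 2)
  C[1][2] = min over k of (A[1][0] + B[0][2] = 3 + 8 = 11, A[1][1] + B[1][2] = 5 + -4 = 1, A[1][2] + B[2][2] = 1 + 4 = 5) = 1 (attained at k = 1)
  C[2][0] = min over k of (A[2][0] + B[0][0] = 1 + 7 = 8, A[2][1] + B[1][0] = -1 + 0 = -1, A[2][2] + B[2][0] = -5 + 1 = -4) = -4 (attained at k = 2)
  C[2][1] = min over k of (A[2][0] + B[0][1] = 1 + 5 = 6, A[2][1] + B[1][1] = -1 + 7 = 6, A[2][2] + B[2][1] = -5 + -1 = -6) = -6 (attained at k = 2)
  C[2][2] = min over k of (A[2][0] + B[0][2] = 1 + 8 = 9, A[2][1] + B[1][2] = -1 + -4 = -5, A[2][2] + B[2][2] = -5 + 4 = -1) = -5 (attained at k = 1)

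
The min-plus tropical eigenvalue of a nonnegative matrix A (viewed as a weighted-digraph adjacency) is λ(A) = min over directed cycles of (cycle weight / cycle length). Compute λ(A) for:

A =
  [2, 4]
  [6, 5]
λ(A) = 2

Enumerate directed cycles and compute their means (weight / length). Sample:
  cycle 0 → 0: weight = 2, length = 1, mean = 2/1 ≈ 2.000
  cycle 1 → 1: weight = 5, length = 1, mean = 5/1 ≈ 5.000
  cycle 0 → 1 → 0: weight = 10, length = 2, mean = 10/2 ≈ 5.000
  cycle 1 → 0 → 1: weight = 10, length = 2, mean = 10/2 ≈ 5.000
Minimum mean = 2.000, attained e.g. along the cycle 0 → 0 with weight 2 and length 1. So λ(A) = 2/1 = 2.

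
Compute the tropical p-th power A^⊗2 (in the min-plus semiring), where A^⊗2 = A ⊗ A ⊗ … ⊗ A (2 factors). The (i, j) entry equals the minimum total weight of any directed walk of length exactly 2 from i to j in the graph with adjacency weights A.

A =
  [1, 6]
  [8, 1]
A^⊗2 =
  [2, 7]
  [9, 2]

Each entry (A^⊗2)_ij equals the minimum over all length-2 walks i = v_0 → v_1 → … → v_2 = j of Σ_t A[v_t][v_{t+1}]. For example, for (i, j) = (0, 1) we minimise over 2 possible intermediate vertex sequences; the minimum is 7, attained along the walk 0 → 0 → 1.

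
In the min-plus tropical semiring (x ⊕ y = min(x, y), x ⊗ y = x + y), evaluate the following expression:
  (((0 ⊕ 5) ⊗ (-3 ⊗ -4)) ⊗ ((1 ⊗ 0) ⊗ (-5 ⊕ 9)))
(((0 ⊕ 5) ⊗ (-3 ⊗ -4)) ⊗ ((1 ⊗ 0) ⊗ (-5 ⊕ 9))) = -11

Expand innermost to outermost. Recall ⊕ takes the minimum of its arguments and ⊗ takes their sum. Working out the expression (((0 ⊕ 5) ⊗ (-3 ⊗ -4)) ⊗ ((1 ⊗ 0) ⊗ (-5 ⊕ 9))) gives -11.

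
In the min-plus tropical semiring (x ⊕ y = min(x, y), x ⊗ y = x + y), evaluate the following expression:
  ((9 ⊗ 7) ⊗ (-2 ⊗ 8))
((9 ⊗ 7) ⊗ (-2 ⊗ 8)) = 22

Expand innermost to outermost. Recall ⊕ takes the minimum of its arguments and ⊗ takes their sum. Working out the expression ((9 ⊗ 7) ⊗ (-2 ⊗ 8)) gives 22.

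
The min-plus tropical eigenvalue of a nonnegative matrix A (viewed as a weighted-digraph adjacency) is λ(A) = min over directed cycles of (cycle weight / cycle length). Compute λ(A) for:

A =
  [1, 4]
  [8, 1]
λ(A) = 1

Enumerate directed cycles and compute their means (weight / length). Sample:
  cycle 0 → 0: weight = 1, length = 1, mean = 1/1 ≈ 1.000
  cycle 1 → 1: weight = 1, length = 1, mean = 1/1 ≈ 1.000
  cycle 0 → 1 → 0: weight = 12, length = 2, mean = 12/2 ≈ 6.000
  cycle 1 → 0 → 1: weight = 12, length = 2, mean = 12/2 ≈ 6.000
Minimum mean = 1.000, attained e.g. along the cycle 0 → 0 with weight 1 and length 1. So λ(A) = 1/1 = 1.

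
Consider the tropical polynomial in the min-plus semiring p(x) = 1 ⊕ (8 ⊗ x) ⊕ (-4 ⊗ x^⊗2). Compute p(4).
p(4) = 1

A tropical monomial a ⊗ x^⊗i evaluates to a + i · x. Evaluating each term at x = 4:
  Term 0 contributes 1 + 0 · 4 = 1
  Term 1 contributes 8 + 1 · 4 = 12
  Term 2 contributes -4 + 2 · 4 = 4
p(4) = ⊕ of these = min[1, 12, 4] = 1.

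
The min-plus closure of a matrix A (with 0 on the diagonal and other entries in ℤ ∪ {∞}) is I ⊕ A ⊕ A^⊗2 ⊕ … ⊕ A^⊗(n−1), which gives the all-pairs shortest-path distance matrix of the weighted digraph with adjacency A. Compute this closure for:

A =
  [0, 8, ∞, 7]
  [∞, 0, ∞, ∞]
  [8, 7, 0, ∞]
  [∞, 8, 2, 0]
Closure =
  [0, 8, 9, 7]
  [∞, 0, ∞, ∞]
  [8, 7, 0, 15]
  [10, 8, 2, 0]

This is the Floyd-Warshall all-pairs shortest-path computation. For each intermediate vertex k = 0, 1, …, 3, update dist[i][j] ← min(dist[i][j], dist[i][k] + dist[k][j]). The final matrix gives, for each (i, j), the minimum total weight of any directed path from i to j (possibly empty when i = j).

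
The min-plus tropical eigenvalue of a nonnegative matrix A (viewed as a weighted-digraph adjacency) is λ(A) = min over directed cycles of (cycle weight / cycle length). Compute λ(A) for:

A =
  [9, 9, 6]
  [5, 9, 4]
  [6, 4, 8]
λ(A) = 4

Enumerate directed cycles and compute their means (weight / length). Sample:
  cycle 0 → 0: weight = 9, length = 1, mean = 9/1 ≈ 9.000
  cycle 1 → 1: weight = 9, length = 1, mean = 9/1 ≈ 9.000
  cycle 2 → 2: weight = 8, length = 1, mean = 8/1 ≈ 8.000
  cycle 0 → 1 → 0: weight = 14, length = 2, mean = 14/2 ≈ 7.000
  cycle 0 → 2 → 0: weight = 12, length = 2, mean = 12/2 ≈ 6.000
  cycle 1 → 0 → 1: weight = 14, length = 2, mean = 14/2 ≈ 7.000
Minimum mean = 4.000, attained e.g. along the cycle 1 → 2 → 1 with weight 8 and length 2. So λ(A) = 8/2 = 4.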